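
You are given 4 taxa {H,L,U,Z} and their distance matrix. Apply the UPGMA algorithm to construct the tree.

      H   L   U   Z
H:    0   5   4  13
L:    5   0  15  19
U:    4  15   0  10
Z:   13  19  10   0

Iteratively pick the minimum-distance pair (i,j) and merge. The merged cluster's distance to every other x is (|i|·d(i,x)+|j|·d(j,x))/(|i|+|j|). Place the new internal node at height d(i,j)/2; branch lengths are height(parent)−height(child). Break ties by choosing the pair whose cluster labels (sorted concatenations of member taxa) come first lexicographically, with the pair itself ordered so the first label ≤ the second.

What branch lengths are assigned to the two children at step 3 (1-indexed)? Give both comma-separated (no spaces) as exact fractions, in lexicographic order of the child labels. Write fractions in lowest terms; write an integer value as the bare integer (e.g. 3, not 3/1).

step 1: merge (H,U) at d=4; branch lengths H→2, U→2; new cluster HU
  updated: d(HU,L)=10, d(HU,Z)=23/2
step 2: merge (HU,L) at d=10; branch lengths HU→3, L→5; new cluster HLU
  updated: d(HLU,Z)=14
step 3: merge (HLU,Z) at d=14; branch lengths HLU→2, Z→7; new cluster HLUZ
final tree: (((H:2,U:2):3,L:5):2,Z:7)
total length: 21

2,7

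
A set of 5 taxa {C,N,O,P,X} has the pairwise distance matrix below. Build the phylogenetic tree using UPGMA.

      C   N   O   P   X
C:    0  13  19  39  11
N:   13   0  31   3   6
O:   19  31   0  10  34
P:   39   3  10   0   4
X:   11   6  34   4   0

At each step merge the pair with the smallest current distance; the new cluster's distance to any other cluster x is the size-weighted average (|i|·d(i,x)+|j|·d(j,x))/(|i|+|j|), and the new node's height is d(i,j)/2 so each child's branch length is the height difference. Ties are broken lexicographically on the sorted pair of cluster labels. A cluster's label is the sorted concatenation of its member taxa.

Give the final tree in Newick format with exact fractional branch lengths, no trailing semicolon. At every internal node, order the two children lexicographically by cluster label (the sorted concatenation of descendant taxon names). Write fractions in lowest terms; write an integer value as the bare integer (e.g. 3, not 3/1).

step 1: merge (N,P) at d=3; branch lengths N→3/2, P→3/2; new cluster NP
  updated: d(C,NP)=26, d(NP,O)=41/2, d(NP,X)=5
step 2: merge (NP,X) at d=5; branch lengths NP→1, X→5/2; new cluster NPX
  updated: d(C,NPX)=21, d(NPX,O)=25
step 3: merge (C,O) at d=19; branch lengths C→19/2, O→19/2; new cluster CO
  updated: d(CO,NPX)=23
step 4: merge (CO,NPX) at d=23; branch lengths CO→2, NPX→9; new cluster CNOPX
final tree: ((C:19/2,O:19/2):2,((N:3/2,P:3/2):1,X:5/2):9)
total length: 73/2

((C:19/2,O:19/2):2,((N:3/2,P:3/2):1,X:5/2):9)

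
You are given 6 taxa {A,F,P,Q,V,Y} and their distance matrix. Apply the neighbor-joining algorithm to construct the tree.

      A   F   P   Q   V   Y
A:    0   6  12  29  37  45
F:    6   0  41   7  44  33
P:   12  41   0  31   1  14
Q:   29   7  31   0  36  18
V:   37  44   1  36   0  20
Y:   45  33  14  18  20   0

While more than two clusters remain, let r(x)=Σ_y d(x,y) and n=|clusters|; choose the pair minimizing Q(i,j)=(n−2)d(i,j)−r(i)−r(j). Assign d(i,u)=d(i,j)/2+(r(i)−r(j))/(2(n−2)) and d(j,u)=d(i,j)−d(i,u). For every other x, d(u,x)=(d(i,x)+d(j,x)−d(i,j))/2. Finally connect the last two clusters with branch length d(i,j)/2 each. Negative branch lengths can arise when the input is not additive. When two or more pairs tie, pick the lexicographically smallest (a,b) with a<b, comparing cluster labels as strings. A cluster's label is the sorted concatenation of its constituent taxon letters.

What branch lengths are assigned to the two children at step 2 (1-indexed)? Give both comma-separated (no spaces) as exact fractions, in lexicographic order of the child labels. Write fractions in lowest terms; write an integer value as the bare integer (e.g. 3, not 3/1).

19/2,11/2

iteration 1: select A,F (d=6, Q=-236); attach at lengths (11/4, 13/4); label the merged cluster AF
  updated: d(AF,P)=47/2, d(AF,Q)=15, d(AF,V)=75/2, d(AF,Y)=36
iteration 2: select AF,Q (d=15, Q=-167); attach at lengths (19/2, 11/2); label the merged cluster AFQ
  updated: d(AFQ,P)=79/4, d(AFQ,V)=117/4, d(AFQ,Y)=39/2
iteration 3: select AFQ,Y (d=39/2, Q=-83); attach at lengths (27/2, 6); label the merged cluster AFQY
  updated: d(AFQY,P)=57/8, d(AFQY,V)=119/8
iteration 4: select AFQY,P (d=57/8, Q=-23); attach at lengths (21/2, -27/8); label the merged cluster AFPQY
  updated: d(AFPQY,V)=35/8
iteration 5: select AFPQY,V (d=35/8); attach at lengths (35/16, 35/16); label the merged cluster AFPQVY
final tree: (((((A:11/4,F:13/4):19/2,Q:11/2):27/2,Y:6):21/2,P:-27/8):35/16,V:35/16)
total length: 52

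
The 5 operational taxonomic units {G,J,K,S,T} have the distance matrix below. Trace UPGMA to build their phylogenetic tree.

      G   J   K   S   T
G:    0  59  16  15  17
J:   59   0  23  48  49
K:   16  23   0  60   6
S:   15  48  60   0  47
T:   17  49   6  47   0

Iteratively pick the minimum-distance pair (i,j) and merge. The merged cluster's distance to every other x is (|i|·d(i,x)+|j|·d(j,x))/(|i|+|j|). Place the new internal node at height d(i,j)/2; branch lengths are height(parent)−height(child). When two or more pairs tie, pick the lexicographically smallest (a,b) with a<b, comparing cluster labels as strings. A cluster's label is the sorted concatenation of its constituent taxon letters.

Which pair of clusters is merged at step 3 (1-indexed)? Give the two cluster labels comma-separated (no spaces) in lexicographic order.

iteration 1: select K,T (d=6); attach at lengths (3, 3); label the merged cluster KT
  updated: d(G,KT)=33/2, d(J,KT)=36, d(KT,S)=107/2
iteration 2: select G,S (d=15); attach at lengths (15/2, 15/2); label the merged cluster GS
  updated: d(GS,J)=107/2, d(GS,KT)=35
iteration 3: select GS,KT (d=35); attach at lengths (10, 29/2); label the merged cluster GKST
  updated: d(GKST,J)=179/4
iteration 4: select GKST,J (d=179/4); attach at lengths (39/8, 179/8); label the merged cluster GJKST
final tree: (((G:15/2,S:15/2):10,(K:3,T:3):29/2):39/8,J:179/8)
total length: 291/4

GS,KT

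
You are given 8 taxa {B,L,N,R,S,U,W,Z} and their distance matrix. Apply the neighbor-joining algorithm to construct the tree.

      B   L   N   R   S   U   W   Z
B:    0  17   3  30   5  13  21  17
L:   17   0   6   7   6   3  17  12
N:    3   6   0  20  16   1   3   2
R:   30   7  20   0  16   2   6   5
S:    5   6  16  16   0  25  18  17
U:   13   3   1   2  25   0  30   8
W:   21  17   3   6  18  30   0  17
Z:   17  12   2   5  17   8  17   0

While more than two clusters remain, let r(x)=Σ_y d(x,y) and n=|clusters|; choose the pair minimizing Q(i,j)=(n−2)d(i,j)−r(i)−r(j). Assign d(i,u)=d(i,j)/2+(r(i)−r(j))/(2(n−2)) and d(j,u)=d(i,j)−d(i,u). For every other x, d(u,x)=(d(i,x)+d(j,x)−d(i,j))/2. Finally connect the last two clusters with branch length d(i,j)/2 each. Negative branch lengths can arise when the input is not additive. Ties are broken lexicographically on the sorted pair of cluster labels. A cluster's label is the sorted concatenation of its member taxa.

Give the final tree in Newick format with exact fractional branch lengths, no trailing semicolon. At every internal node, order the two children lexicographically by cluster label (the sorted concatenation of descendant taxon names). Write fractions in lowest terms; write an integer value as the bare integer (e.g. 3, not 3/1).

((((B:11/4,S:9/4):265/32,N:-41/32):13/32,(L:19/16,U:29/16):87/32):73/64,((R:1/20,W:119/20):131/24,Z:61/24):73/64)

1. join B+S (d=5, Q=-179) ⇒ BS; edges |B|=11/4, |S|=9/4
  updated: d(BS,L)=9, d(BS,N)=7, d(BS,R)=41/2, d(BS,U)=33/2, d(BS,W)=17, d(BS,Z)=29/2
2. join R+W (d=6, Q=-241/2) ⇒ RW; edges |R|=1/20, |W|=119/20
  updated: d(BS,RW)=63/4, d(L,RW)=9, d(N,RW)=17/2, d(RW,U)=13, d(RW,Z)=8
3. join L+U (d=3, Q=-137/2) ⇒ LU; edges |L|=19/16, |U|=29/16
  updated: d(BS,LU)=45/4, d(LU,N)=2, d(LU,RW)=19/2, d(LU,Z)=17/2
4. join RW+Z (d=8, Q=-203/4) ⇒ RWZ; edges |RW|=131/24, |Z|=61/24
  updated: d(BS,RWZ)=89/8, d(LU,RWZ)=5, d(N,RWZ)=5/4
5. join BS+N (d=7, Q=-205/8) ⇒ BNS; edges |BS|=265/32, |N|=-41/32
  updated: d(BNS,LU)=25/8, d(BNS,RWZ)=43/16
6. join BNS+LU (d=25/8, Q=-173/16) ⇒ BLNSU; edges |BNS|=13/32, |LU|=87/32
  updated: d(BLNSU,RWZ)=73/32
7. join BLNSU+RWZ (d=73/32) ⇒ BLNRSUWZ; edges |BLNSU|=73/64, |RWZ|=73/64
final tree: ((((B:11/4,S:9/4):265/32,N:-41/32):13/32,(L:19/16,U:29/16):87/32):73/64,((R:1/20,W:119/20):131/24,Z:61/24):73/64)
total length: 1101/32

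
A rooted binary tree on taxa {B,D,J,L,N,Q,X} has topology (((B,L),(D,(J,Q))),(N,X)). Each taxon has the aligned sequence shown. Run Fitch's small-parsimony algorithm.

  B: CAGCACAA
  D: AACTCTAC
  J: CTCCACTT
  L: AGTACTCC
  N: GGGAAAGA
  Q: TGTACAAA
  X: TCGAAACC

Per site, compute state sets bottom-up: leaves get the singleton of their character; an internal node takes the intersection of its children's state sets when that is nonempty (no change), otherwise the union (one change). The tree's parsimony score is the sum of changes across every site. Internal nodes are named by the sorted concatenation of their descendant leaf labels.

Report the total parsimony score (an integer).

30

site 0, node BL: B={C} ∪ L={A} → {A,C} (+1)
site 0, node JQ: J={C} ∪ Q={T} → {C,T} (+1)
site 0, node DJQ: D={A} ∪ JQ={C,T} → {A,C,T} (+1)
site 0, node BDJLQ: BL={A,C} ∩ DJQ={A,C,T} → {A,C} (+0)
site 0, node NX: N={G} ∪ X={T} → {G,T} (+1)
site 0, node BDJLNQX: BDJLQ={A,C} ∪ NX={G,T} → {A,C,G,T} (+1)
site 1, node BL: B={A} ∪ L={G} → {A,G} (+1)
site 1, node JQ: J={T} ∪ Q={G} → {G,T} (+1)
site 1, node DJQ: D={A} ∪ JQ={G,T} → {A,G,T} (+1)
site 1, node BDJLQ: BL={A,G} ∩ DJQ={A,G,T} → {A,G} (+0)
site 1, node NX: N={G} ∪ X={C} → {C,G} (+1)
site 1, node BDJLNQX: BDJLQ={A,G} ∩ NX={C,G} → {G} (+0)
site 2, node BL: B={G} ∪ L={T} → {G,T} (+1)
site 2, node JQ: J={C} ∪ Q={T} → {C,T} (+1)
site 2, node DJQ: D={C} ∩ JQ={C,T} → {C} (+0)
site 2, node BDJLQ: BL={G,T} ∪ DJQ={C} → {C,G,T} (+1)
site 2, node NX: N={G} ∩ X={G} → {G} (+0)
site 2, node BDJLNQX: BDJLQ={C,G,T} ∩ NX={G} → {G} (+0)
site 3, node BL: B={C} ∪ L={A} → {A,C} (+1)
site 3, node JQ: J={C} ∪ Q={A} → {A,C} (+1)
site 3, node DJQ: D={T} ∪ JQ={A,C} → {A,C,T} (+1)
site 3, node BDJLQ: BL={A,C} ∩ DJQ={A,C,T} → {A,C} (+0)
site 3, node NX: N={A} ∩ X={A} → {A} (+0)
site 3, node BDJLNQX: BDJLQ={A,C} ∩ NX={A} → {A} (+0)
site 4, node BL: B={A} ∪ L={C} → {A,C} (+1)
site 4, node JQ: J={A} ∪ Q={C} → {A,C} (+1)
site 4, node DJQ: D={C} ∩ JQ={A,C} → {C} (+0)
site 4, node BDJLQ: BL={A,C} ∩ DJQ={C} → {C} (+0)
site 4, node NX: N={A} ∩ X={A} → {A} (+0)
site 4, node BDJLNQX: BDJLQ={C} ∪ NX={A} → {A,C} (+1)
site 5, node BL: B={C} ∪ L={T} → {C,T} (+1)
site 5, node JQ: J={C} ∪ Q={A} → {A,C} (+1)
site 5, node DJQ: D={T} ∪ JQ={A,C} → {A,C,T} (+1)
site 5, node BDJLQ: BL={C,T} ∩ DJQ={A,C,T} → {C,T} (+0)
site 5, node NX: N={A} ∩ X={A} → {A} (+0)
site 5, node BDJLNQX: BDJLQ={C,T} ∪ NX={A} → {A,C,T} (+1)
site 6, node BL: B={A} ∪ L={C} → {A,C} (+1)
site 6, node JQ: J={T} ∪ Q={A} → {A,T} (+1)
site 6, node DJQ: D={A} ∩ JQ={A,T} → {A} (+0)
site 6, node BDJLQ: BL={A,C} ∩ DJQ={A} → {A} (+0)
site 6, node NX: N={G} ∪ X={C} → {C,G} (+1)
site 6, node BDJLNQX: BDJLQ={A} ∪ NX={C,G} → {A,C,G} (+1)
site 7, node BL: B={A} ∪ L={C} → {A,C} (+1)
site 7, node JQ: J={T} ∪ Q={A} → {A,T} (+1)
site 7, node DJQ: D={C} ∪ JQ={A,T} → {A,C,T} (+1)
site 7, node BDJLQ: BL={A,C} ∩ DJQ={A,C,T} → {A,C} (+0)
site 7, node NX: N={A} ∪ X={C} → {A,C} (+1)
site 7, node BDJLNQX: BDJLQ={A,C} ∩ NX={A,C} → {A,C} (+0)
per-site changes: [5, 4, 3, 3, 3, 4, 4, 4]; total = 30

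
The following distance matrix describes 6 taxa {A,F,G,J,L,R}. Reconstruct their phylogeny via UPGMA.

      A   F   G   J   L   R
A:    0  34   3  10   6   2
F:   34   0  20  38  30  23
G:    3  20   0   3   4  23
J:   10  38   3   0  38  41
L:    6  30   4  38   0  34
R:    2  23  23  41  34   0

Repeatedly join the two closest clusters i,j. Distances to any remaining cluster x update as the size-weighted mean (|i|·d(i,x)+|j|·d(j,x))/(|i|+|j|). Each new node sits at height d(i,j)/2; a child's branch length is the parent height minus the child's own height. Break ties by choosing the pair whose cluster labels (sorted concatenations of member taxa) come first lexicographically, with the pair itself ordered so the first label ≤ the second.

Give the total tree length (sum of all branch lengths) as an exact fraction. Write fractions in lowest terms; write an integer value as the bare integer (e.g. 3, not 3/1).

411/8

step 1: merge (A,R) at d=2; branch lengths A→1, R→1; new cluster AR
  updated: d(AR,F)=57/2, d(AR,G)=13, d(AR,J)=51/2, d(AR,L)=20
step 2: merge (G,J) at d=3; branch lengths G→3/2, J→3/2; new cluster GJ
  updated: d(AR,GJ)=77/4, d(F,GJ)=29, d(GJ,L)=21
step 3: merge (AR,GJ) at d=77/4; branch lengths AR→69/8, GJ→65/8; new cluster AGJR
  updated: d(AGJR,F)=115/4, d(AGJR,L)=41/2
step 4: merge (AGJR,L) at d=41/2; branch lengths AGJR→5/8, L→41/4; new cluster AGJLR
  updated: d(AGJLR,F)=29
step 5: merge (AGJLR,F) at d=29; branch lengths AGJLR→17/4, F→29/2; new cluster AFGJLR
final tree: ((((A:1,R:1):69/8,(G:3/2,J:3/2):65/8):5/8,L:41/4):17/4,F:29/2)
total length: 411/8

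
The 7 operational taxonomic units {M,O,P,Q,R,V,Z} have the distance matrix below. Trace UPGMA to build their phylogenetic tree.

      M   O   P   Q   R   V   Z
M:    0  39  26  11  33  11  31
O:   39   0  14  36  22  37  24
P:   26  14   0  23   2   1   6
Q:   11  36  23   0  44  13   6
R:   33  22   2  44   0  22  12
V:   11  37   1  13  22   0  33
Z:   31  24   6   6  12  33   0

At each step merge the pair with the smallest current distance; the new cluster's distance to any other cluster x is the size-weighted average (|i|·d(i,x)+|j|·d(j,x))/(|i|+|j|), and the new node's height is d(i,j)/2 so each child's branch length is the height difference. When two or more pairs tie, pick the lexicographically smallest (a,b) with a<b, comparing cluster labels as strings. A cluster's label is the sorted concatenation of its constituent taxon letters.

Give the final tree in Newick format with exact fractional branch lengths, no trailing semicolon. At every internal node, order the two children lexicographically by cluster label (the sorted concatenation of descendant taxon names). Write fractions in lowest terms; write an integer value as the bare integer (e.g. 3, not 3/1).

step 1: merge (P,V) at d=1; branch lengths P→1/2, V→1/2; new cluster PV
  updated: d(M,PV)=37/2, d(O,PV)=51/2, d(PV,Q)=18, d(PV,R)=12, d(PV,Z)=39/2
step 2: merge (Q,Z) at d=6; branch lengths Q→3, Z→3; new cluster QZ
  updated: d(M,QZ)=21, d(O,QZ)=30, d(PV,QZ)=75/4, d(QZ,R)=28
step 3: merge (PV,R) at d=12; branch lengths PV→11/2, R→6; new cluster PRV
  updated: d(M,PRV)=70/3, d(O,PRV)=73/3, d(PRV,QZ)=131/6
step 4: merge (M,QZ) at d=21; branch lengths M→21/2, QZ→15/2; new cluster MQZ
  updated: d(MQZ,O)=33, d(MQZ,PRV)=67/3
step 5: merge (MQZ,PRV) at d=67/3; branch lengths MQZ→2/3, PRV→31/6; new cluster MPQRVZ
  updated: d(MPQRVZ,O)=86/3
step 6: merge (MPQRVZ,O) at d=86/3; branch lengths MPQRVZ→19/6, O→43/3; new cluster MOPQRVZ
final tree: (((M:21/2,(Q:3,Z:3):15/2):2/3,((P:1/2,V:1/2):11/2,R:6):31/6):19/6,O:43/3)
total length: 359/6

(((M:21/2,(Q:3,Z:3):15/2):2/3,((P:1/2,V:1/2):11/2,R:6):31/6):19/6,O:43/3)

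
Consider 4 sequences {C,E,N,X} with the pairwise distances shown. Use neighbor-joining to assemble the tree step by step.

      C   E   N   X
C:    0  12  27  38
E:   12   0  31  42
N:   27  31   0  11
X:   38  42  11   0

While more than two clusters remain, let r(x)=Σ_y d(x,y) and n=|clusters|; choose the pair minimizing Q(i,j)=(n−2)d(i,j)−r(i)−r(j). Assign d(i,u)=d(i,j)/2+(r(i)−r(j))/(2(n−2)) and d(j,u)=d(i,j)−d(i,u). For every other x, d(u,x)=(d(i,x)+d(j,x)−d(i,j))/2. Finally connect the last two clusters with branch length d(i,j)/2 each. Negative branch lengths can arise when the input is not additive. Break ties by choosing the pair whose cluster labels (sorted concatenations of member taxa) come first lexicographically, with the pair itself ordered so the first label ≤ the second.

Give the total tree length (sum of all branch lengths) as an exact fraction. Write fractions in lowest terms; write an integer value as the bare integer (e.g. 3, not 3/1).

46

iteration 1: select C,E (d=12, Q=-138); attach at lengths (4, 8); label the merged cluster CE
  updated: d(CE,N)=23, d(CE,X)=34
iteration 2: select CE,N (d=23, Q=-68); attach at lengths (23, 0); label the merged cluster CEN
  updated: d(CEN,X)=11
iteration 3: select CEN,X (d=11); attach at lengths (11/2, 11/2); label the merged cluster CENX
final tree: (((C:4,E:8):23,N:0):11/2,X:11/2)
total length: 46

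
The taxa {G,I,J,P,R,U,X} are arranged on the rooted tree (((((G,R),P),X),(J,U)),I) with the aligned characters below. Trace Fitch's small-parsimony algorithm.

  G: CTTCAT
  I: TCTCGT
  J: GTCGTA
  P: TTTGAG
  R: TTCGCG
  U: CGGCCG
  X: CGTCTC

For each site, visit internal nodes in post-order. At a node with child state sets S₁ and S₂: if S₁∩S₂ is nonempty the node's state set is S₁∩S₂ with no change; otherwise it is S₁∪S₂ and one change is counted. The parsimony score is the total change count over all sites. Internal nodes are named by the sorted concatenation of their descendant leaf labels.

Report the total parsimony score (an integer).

site 0, node GR: G={C} ∪ R={T} → {C,T} (+1)
site 0, node GPR: GR={C,T} ∩ P={T} → {T} (+0)
site 0, node GPRX: GPR={T} ∪ X={C} → {C,T} (+1)
site 0, node JU: J={G} ∪ U={C} → {C,G} (+1)
site 0, node GJPRUX: GPRX={C,T} ∩ JU={C,G} → {C} (+0)
site 0, node GIJPRUX: GJPRUX={C} ∪ I={T} → {C,T} (+1)
site 1, node GR: G={T} ∩ R={T} → {T} (+0)
site 1, node GPR: GR={T} ∩ P={T} → {T} (+0)
site 1, node GPRX: GPR={T} ∪ X={G} → {G,T} (+1)
site 1, node JU: J={T} ∪ U={G} → {G,T} (+1)
site 1, node GJPRUX: GPRX={G,T} ∩ JU={G,T} → {G,T} (+0)
site 1, node GIJPRUX: GJPRUX={G,T} ∪ I={C} → {C,G,T} (+1)
site 2, node GR: G={T} ∪ R={C} → {C,T} (+1)
site 2, node GPR: GR={C,T} ∩ P={T} → {T} (+0)
site 2, node GPRX: GPR={T} ∩ X={T} → {T} (+0)
site 2, node JU: J={C} ∪ U={G} → {C,G} (+1)
site 2, node GJPRUX: GPRX={T} ∪ JU={C,G} → {C,G,T} (+1)
site 2, node GIJPRUX: GJPRUX={C,G,T} ∩ I={T} → {T} (+0)
site 3, node GR: G={C} ∪ R={G} → {C,G} (+1)
site 3, node GPR: GR={C,G} ∩ P={G} → {G} (+0)
site 3, node GPRX: GPR={G} ∪ X={C} → {C,G} (+1)
site 3, node JU: J={G} ∪ U={C} → {C,G} (+1)
site 3, node GJPRUX: GPRX={C,G} ∩ JU={C,G} → {C,G} (+0)
site 3, node GIJPRUX: GJPRUX={C,G} ∩ I={C} → {C} (+0)
site 4, node GR: G={A} ∪ R={C} → {A,C} (+1)
site 4, node GPR: GR={A,C} ∩ P={A} → {A} (+0)
site 4, node GPRX: GPR={A} ∪ X={T} → {A,T} (+1)
site 4, node JU: J={T} ∪ U={C} → {C,T} (+1)
site 4, node GJPRUX: GPRX={A,T} ∩ JU={C,T} → {T} (+0)
site 4, node GIJPRUX: GJPRUX={T} ∪ I={G} → {G,T} (+1)
site 5, node GR: G={T} ∪ R={G} → {G,T} (+1)
site 5, node GPR: GR={G,T} ∩ P={G} → {G} (+0)
site 5, node GPRX: GPR={G} ∪ X={C} → {C,G} (+1)
site 5, node JU: J={A} ∪ U={G} → {A,G} (+1)
site 5, node GJPRUX: GPRX={C,G} ∩ JU={A,G} → {G} (+0)
site 5, node GIJPRUX: GJPRUX={G} ∪ I={T} → {G,T} (+1)
per-site changes: [4, 3, 3, 3, 4, 4]; total = 21

21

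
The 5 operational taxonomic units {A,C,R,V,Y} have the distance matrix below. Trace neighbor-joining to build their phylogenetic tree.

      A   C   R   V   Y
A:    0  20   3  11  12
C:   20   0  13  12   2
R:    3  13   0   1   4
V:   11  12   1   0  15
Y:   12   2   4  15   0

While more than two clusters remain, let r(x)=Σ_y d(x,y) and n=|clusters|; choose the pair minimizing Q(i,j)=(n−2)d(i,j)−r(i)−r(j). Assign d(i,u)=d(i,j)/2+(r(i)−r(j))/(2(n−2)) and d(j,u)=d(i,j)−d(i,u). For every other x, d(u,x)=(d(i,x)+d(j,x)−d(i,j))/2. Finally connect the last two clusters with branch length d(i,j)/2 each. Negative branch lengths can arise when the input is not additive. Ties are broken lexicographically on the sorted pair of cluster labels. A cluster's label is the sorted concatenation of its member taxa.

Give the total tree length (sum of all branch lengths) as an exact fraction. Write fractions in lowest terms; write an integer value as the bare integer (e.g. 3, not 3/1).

147/8

step 1: merge (C,Y) at d=2, Q=-74; branch lengths C→10/3, Y→-4/3; new cluster CY
  updated: d(A,CY)=15, d(CY,R)=15/2, d(CY,V)=25/2
step 2: merge (A,R) at d=3, Q=-69/2; branch lengths A→47/8, R→-23/8; new cluster AR
  updated: d(AR,CY)=39/4, d(AR,V)=9/2
step 3: merge (AR,CY) at d=39/4, Q=-107/4; branch lengths AR→7/8, CY→71/8; new cluster ACRY
  updated: d(ACRY,V)=29/8
step 4: merge (ACRY,V) at d=29/8; branch lengths ACRY→29/16, V→29/16; new cluster ACRVY
final tree: (((A:47/8,R:-23/8):7/8,(C:10/3,Y:-4/3):71/8):29/16,V:29/16)
total length: 147/8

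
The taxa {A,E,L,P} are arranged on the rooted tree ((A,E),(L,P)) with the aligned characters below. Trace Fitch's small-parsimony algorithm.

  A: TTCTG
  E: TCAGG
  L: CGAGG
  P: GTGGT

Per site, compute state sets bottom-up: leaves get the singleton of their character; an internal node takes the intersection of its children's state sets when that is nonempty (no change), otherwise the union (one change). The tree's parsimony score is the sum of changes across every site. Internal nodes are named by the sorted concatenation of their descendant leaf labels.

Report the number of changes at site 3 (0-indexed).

[col 0] AE: children A:{T}, E:{T} ∩→ {T}; cost 0
[col 0] LP: children L:{C}, P:{G} ∪→ {C,G}; cost 1
[col 0] AELP: children AE:{T}, LP:{C,G} ∪→ {C,G,T}; cost 1
[col 1] AE: children A:{T}, E:{C} ∪→ {C,T}; cost 1
[col 1] LP: children L:{G}, P:{T} ∪→ {G,T}; cost 1
[col 1] AELP: children AE:{C,T}, LP:{G,T} ∩→ {T}; cost 0
[col 2] AE: children A:{C}, E:{A} ∪→ {A,C}; cost 1
[col 2] LP: children L:{A}, P:{G} ∪→ {A,G}; cost 1
[col 2] AELP: children AE:{A,C}, LP:{A,G} ∩→ {A}; cost 0
[col 3] AE: children A:{T}, E:{G} ∪→ {G,T}; cost 1
[col 3] LP: children L:{G}, P:{G} ∩→ {G}; cost 0
[col 3] AELP: children AE:{G,T}, LP:{G} ∩→ {G}; cost 0
[col 4] AE: children A:{G}, E:{G} ∩→ {G}; cost 0
[col 4] LP: children L:{G}, P:{T} ∪→ {G,T}; cost 1
[col 4] AELP: children AE:{G}, LP:{G,T} ∩→ {G}; cost 0
per-site changes: [2, 2, 2, 1, 1]; total = 8

1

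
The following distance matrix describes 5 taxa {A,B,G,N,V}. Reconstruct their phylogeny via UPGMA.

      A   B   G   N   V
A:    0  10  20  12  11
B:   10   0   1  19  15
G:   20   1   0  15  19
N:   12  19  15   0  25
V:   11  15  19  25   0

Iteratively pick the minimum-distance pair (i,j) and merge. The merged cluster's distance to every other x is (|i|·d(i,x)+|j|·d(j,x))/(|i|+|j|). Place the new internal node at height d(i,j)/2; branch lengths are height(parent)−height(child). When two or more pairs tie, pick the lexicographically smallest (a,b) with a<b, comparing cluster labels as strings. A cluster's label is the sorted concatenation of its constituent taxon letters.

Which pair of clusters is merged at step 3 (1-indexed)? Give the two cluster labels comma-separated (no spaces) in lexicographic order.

step 1: merge (B,G) at d=1; branch lengths B→1/2, G→1/2; new cluster BG
  updated: d(A,BG)=15, d(BG,N)=17, d(BG,V)=17
step 2: merge (A,V) at d=11; branch lengths A→11/2, V→11/2; new cluster AV
  updated: d(AV,BG)=16, d(AV,N)=37/2
step 3: merge (AV,BG) at d=16; branch lengths AV→5/2, BG→15/2; new cluster ABGV
  updated: d(ABGV,N)=71/4
step 4: merge (ABGV,N) at d=71/4; branch lengths ABGV→7/8, N→71/8; new cluster ABGNV
final tree: (((A:11/2,V:11/2):5/2,(B:1/2,G:1/2):15/2):7/8,N:71/8)
total length: 127/4

AV,BG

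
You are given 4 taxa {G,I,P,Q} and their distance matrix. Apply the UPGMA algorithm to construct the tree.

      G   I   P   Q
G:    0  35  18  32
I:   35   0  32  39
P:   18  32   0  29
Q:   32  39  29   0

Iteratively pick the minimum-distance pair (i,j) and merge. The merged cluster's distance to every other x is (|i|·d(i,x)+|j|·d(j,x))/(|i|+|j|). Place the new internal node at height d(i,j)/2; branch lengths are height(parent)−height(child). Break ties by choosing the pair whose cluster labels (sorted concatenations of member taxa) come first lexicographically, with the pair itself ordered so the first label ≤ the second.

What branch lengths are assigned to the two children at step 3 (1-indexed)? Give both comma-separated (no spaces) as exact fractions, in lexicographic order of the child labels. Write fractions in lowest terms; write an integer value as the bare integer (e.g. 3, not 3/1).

29/12,53/3

step 1: merge (G,P) at d=18; branch lengths G→9, P→9; new cluster GP
  updated: d(GP,I)=67/2, d(GP,Q)=61/2
step 2: merge (GP,Q) at d=61/2; branch lengths GP→25/4, Q→61/4; new cluster GPQ
  updated: d(GPQ,I)=106/3
step 3: merge (GPQ,I) at d=106/3; branch lengths GPQ→29/12, I→53/3; new cluster GIPQ
final tree: (((G:9,P:9):25/4,Q:61/4):29/12,I:53/3)
total length: 715/12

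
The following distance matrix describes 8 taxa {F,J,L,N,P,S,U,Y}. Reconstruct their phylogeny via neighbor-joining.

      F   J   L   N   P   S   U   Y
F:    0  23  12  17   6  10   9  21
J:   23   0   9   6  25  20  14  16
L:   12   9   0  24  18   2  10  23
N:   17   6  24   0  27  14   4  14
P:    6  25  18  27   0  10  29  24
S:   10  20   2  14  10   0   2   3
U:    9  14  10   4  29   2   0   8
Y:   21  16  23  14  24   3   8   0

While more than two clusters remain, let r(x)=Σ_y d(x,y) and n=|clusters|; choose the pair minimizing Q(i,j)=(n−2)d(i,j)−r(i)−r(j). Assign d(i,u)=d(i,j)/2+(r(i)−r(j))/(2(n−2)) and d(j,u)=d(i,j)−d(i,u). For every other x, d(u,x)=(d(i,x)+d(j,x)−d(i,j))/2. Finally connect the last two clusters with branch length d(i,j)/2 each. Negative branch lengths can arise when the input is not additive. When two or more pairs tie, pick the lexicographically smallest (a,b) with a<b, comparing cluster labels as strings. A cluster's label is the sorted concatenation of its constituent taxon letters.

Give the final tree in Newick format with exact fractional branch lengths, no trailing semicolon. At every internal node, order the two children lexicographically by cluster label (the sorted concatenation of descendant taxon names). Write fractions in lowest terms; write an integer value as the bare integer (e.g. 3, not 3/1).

iteration 1: select F,P (d=6, Q=-201); attach at lengths (-5/12, 77/12); label the merged cluster FP
  updated: d(FP,J)=21, d(FP,L)=12, d(FP,N)=19, d(FP,S)=7, d(FP,U)=16, d(FP,Y)=39/2
iteration 2: select J,N (d=6, Q=-137); attach at lengths (7/2, 5/2); label the merged cluster JN
  updated: d(FP,JN)=17, d(JN,L)=27/2, d(JN,S)=14, d(JN,U)=6, d(JN,Y)=12
iteration 3: select FP,L (d=12, Q=-84); attach at lengths (59/8, 37/8); label the merged cluster FLP
  updated: d(FLP,JN)=37/4, d(FLP,S)=-3/2, d(FLP,U)=7, d(FLP,Y)=61/4
iteration 4: select FLP,S (d=-3/2, Q=-52); attach at lengths (4/3, -17/6); label the merged cluster FLPS
  updated: d(FLPS,JN)=99/8, d(FLPS,U)=21/4, d(FLPS,Y)=79/8
iteration 5: select FLPS,Y (d=79/8, Q=-301/8); attach at lengths (139/32, 177/32); label the merged cluster FLPSY
  updated: d(FLPSY,JN)=29/4, d(FLPSY,U)=27/16
iteration 6: select FLPSY,JN (d=29/4, Q=-239/16); attach at lengths (47/32, 185/32); label the merged cluster FJLNPSY
  updated: d(FJLNPSY,U)=7/32
iteration 7: select FJLNPSY,U (d=7/32); attach at lengths (7/64, 7/64); label the merged cluster FJLNPSUY
final tree: ((((((F:-5/12,P:77/12):59/8,L:37/8):4/3,S:-17/6):139/32,Y:177/32):47/32,(J:7/2,N:5/2):185/32):7/64,U:7/64)
total length: 1275/32

((((((F:-5/12,P:77/12):59/8,L:37/8):4/3,S:-17/6):139/32,Y:177/32):47/32,(J:7/2,N:5/2):185/32):7/64,U:7/64)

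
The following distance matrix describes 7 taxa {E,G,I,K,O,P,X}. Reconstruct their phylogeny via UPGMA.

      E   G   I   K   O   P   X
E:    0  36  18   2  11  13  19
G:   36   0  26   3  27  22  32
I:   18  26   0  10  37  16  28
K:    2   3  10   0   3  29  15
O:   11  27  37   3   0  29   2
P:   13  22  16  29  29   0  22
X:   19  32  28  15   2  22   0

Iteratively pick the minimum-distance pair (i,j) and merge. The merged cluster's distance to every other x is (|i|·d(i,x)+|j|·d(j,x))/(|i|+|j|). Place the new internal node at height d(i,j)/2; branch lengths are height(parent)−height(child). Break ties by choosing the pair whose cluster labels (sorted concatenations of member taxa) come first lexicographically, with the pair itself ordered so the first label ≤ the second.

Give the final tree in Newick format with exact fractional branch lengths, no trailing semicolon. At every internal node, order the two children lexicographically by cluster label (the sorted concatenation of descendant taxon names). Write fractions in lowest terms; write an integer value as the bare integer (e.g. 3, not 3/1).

((((E:1,K:1):5,(O:1,X:1):5):45/8,(I:8,P:8):29/8):13/24,G:73/6)

iteration 1: select E,K (d=2); attach at lengths (1, 1); label the merged cluster EK
  updated: d(EK,G)=39/2, d(EK,I)=14, d(EK,O)=7, d(EK,P)=21, d(EK,X)=17
iteration 2: select O,X (d=2); attach at lengths (1, 1); label the merged cluster OX
  updated: d(EK,OX)=12, d(G,OX)=59/2, d(I,OX)=65/2, d(OX,P)=51/2
iteration 3: select EK,OX (d=12); attach at lengths (5, 5); label the merged cluster EKOX
  updated: d(EKOX,G)=49/2, d(EKOX,I)=93/4, d(EKOX,P)=93/4
iteration 4: select I,P (d=16); attach at lengths (8, 8); label the merged cluster IP
  updated: d(EKOX,IP)=93/4, d(G,IP)=24
iteration 5: select EKOX,IP (d=93/4); attach at lengths (45/8, 29/8); label the merged cluster EIKOPX
  updated: d(EIKOPX,G)=73/3
iteration 6: select EIKOPX,G (d=73/3); attach at lengths (13/24, 73/6); label the merged cluster EGIKOPX
final tree: ((((E:1,K:1):5,(O:1,X:1):5):45/8,(I:8,P:8):29/8):13/24,G:73/6)
total length: 1247/24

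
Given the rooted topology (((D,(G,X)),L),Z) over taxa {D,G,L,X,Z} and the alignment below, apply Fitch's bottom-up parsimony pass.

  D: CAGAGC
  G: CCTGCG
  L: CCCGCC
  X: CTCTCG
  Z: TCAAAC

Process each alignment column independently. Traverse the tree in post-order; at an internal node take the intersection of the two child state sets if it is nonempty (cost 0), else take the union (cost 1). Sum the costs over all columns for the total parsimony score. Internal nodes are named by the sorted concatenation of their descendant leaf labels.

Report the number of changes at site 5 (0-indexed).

1

GX@0: {C} ∩ {C} = {C} (intersection, +0)
DGX@0: {C} ∩ {C} = {C} (intersection, +0)
DGLX@0: {C} ∩ {C} = {C} (intersection, +0)
DGLXZ@0: {C} ∪ {T} = {C,T} (union, +1)
GX@1: {C} ∪ {T} = {C,T} (union, +1)
DGX@1: {A} ∪ {C,T} = {A,C,T} (union, +1)
DGLX@1: {A,C,T} ∩ {C} = {C} (intersection, +0)
DGLXZ@1: {C} ∩ {C} = {C} (intersection, +0)
GX@2: {T} ∪ {C} = {C,T} (union, +1)
DGX@2: {G} ∪ {C,T} = {C,G,T} (union, +1)
DGLX@2: {C,G,T} ∩ {C} = {C} (intersection, +0)
DGLXZ@2: {C} ∪ {A} = {A,C} (union, +1)
GX@3: {G} ∪ {T} = {G,T} (union, +1)
DGX@3: {A} ∪ {G,T} = {A,G,T} (union, +1)
DGLX@3: {A,G,T} ∩ {G} = {G} (intersection, +0)
DGLXZ@3: {G} ∪ {A} = {A,G} (union, +1)
GX@4: {C} ∩ {C} = {C} (intersection, +0)
DGX@4: {G} ∪ {C} = {C,G} (union, +1)
DGLX@4: {C,G} ∩ {C} = {C} (intersection, +0)
DGLXZ@4: {C} ∪ {A} = {A,C} (union, +1)
GX@5: {G} ∩ {G} = {G} (intersection, +0)
DGX@5: {C} ∪ {G} = {C,G} (union, +1)
DGLX@5: {C,G} ∩ {C} = {C} (intersection, +0)
DGLXZ@5: {C} ∩ {C} = {C} (intersection, +0)
per-site changes: [1, 2, 3, 3, 2, 1]; total = 12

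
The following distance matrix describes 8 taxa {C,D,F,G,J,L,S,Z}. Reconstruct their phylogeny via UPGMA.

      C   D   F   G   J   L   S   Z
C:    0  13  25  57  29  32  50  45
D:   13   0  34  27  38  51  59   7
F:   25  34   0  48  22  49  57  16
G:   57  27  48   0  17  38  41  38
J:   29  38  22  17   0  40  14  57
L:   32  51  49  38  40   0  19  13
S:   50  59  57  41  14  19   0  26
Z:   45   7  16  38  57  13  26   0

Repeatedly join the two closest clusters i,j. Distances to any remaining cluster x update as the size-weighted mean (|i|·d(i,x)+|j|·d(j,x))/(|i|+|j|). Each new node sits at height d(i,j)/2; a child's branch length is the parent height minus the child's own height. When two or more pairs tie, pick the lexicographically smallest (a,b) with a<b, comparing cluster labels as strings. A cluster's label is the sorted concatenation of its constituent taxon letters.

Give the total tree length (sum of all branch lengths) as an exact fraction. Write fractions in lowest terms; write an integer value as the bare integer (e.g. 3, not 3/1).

5183/48

step 1: merge (D,Z) at d=7; branch lengths D→7/2, Z→7/2; new cluster DZ
  updated: d(C,DZ)=29, d(DZ,F)=25, d(DZ,G)=65/2, d(DZ,J)=95/2, d(DZ,L)=32, d(DZ,S)=85/2
step 2: merge (J,S) at d=14; branch lengths J→7, S→7; new cluster JS
  updated: d(C,JS)=79/2, d(DZ,JS)=45, d(F,JS)=79/2, d(G,JS)=29, d(JS,L)=59/2
step 3: merge (C,F) at d=25; branch lengths C→25/2, F→25/2; new cluster CF
  updated: d(CF,DZ)=27, d(CF,G)=105/2, d(CF,JS)=79/2, d(CF,L)=81/2
step 4: merge (CF,DZ) at d=27; branch lengths CF→1, DZ→10; new cluster CDFZ
  updated: d(CDFZ,G)=85/2, d(CDFZ,JS)=169/4, d(CDFZ,L)=145/4
step 5: merge (G,JS) at d=29; branch lengths G→29/2, JS→15/2; new cluster GJS
  updated: d(CDFZ,GJS)=127/3, d(GJS,L)=97/3
step 6: merge (GJS,L) at d=97/3; branch lengths GJS→5/3, L→97/6; new cluster GJLS
  updated: d(CDFZ,GJLS)=653/16
step 7: merge (CDFZ,GJLS) at d=653/16; branch lengths CDFZ→221/32, GJLS→407/96; new cluster CDFGJLSZ
final tree: (((C:25/2,F:25/2):1,(D:7/2,Z:7/2):10):221/32,((G:29/2,(J:7,S:7):15/2):5/3,L:97/6):407/96)
total length: 5183/48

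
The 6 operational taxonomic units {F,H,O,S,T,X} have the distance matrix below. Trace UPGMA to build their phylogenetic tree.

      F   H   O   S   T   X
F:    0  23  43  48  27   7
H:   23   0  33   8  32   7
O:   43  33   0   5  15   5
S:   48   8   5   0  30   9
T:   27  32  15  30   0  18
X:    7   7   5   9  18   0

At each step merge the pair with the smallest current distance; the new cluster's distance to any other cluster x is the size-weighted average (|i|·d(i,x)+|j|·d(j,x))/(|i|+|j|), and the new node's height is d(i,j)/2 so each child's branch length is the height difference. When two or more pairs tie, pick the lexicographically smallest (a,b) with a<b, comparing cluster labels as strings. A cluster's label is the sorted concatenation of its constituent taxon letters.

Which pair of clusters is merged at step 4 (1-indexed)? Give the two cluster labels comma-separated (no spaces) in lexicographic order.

1. join O+S (d=5) ⇒ OS; edges |O|=5/2, |S|=5/2
  updated: d(F,OS)=91/2, d(H,OS)=41/2, d(OS,T)=45/2, d(OS,X)=7
2. join F+X (d=7) ⇒ FX; edges |F|=7/2, |X|=7/2
  updated: d(FX,H)=15, d(FX,OS)=105/4, d(FX,T)=45/2
3. join FX+H (d=15) ⇒ FHX; edges |FX|=4, |H|=15/2
  updated: d(FHX,OS)=73/3, d(FHX,T)=77/3
4. join OS+T (d=45/2) ⇒ OST; edges |OS|=35/4, |T|=45/4
  updated: d(FHX,OST)=223/9
5. join FHX+OST (d=223/9) ⇒ FHOSTX; edges |FHX|=44/9, |OST|=41/36
final tree: (((F:7/2,X:7/2):4,H:15/2):44/9,((O:5/2,S:5/2):35/4,T:45/4):41/36)
total length: 1783/36

OS,T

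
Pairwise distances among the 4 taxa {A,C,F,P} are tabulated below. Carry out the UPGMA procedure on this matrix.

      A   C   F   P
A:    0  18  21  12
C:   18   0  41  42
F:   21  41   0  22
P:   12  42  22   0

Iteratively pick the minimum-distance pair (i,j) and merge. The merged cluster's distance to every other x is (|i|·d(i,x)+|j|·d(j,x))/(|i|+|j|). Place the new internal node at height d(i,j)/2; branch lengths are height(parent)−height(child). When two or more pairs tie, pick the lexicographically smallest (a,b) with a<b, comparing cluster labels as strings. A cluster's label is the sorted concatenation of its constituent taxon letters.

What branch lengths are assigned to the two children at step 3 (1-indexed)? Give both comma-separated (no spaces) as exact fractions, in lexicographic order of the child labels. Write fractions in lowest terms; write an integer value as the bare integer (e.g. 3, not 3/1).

iteration 1: select A,P (d=12); attach at lengths (6, 6); label the merged cluster AP
  updated: d(AP,C)=30, d(AP,F)=43/2
iteration 2: select AP,F (d=43/2); attach at lengths (19/4, 43/4); label the merged cluster AFP
  updated: d(AFP,C)=101/3
iteration 3: select AFP,C (d=101/3); attach at lengths (73/12, 101/6); label the merged cluster ACFP
final tree: (((A:6,P:6):19/4,F:43/4):73/12,C:101/6)
total length: 605/12

73/12,101/6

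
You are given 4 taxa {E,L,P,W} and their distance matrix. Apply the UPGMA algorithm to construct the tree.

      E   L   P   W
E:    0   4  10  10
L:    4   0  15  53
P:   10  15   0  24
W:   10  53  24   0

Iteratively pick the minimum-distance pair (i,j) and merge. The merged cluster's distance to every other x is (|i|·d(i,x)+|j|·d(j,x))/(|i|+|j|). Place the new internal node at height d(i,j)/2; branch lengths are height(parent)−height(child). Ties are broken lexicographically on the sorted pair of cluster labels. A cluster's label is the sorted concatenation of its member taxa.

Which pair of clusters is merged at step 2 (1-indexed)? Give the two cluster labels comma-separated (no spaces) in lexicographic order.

EL,P

1. join E+L (d=4) ⇒ EL; edges |E|=2, |L|=2
  updated: d(EL,P)=25/2, d(EL,W)=63/2
2. join EL+P (d=25/2) ⇒ ELP; edges |EL|=17/4, |P|=25/4
  updated: d(ELP,W)=29
3. join ELP+W (d=29) ⇒ ELPW; edges |ELP|=33/4, |W|=29/2
final tree: (((E:2,L:2):17/4,P:25/4):33/4,W:29/2)
total length: 149/4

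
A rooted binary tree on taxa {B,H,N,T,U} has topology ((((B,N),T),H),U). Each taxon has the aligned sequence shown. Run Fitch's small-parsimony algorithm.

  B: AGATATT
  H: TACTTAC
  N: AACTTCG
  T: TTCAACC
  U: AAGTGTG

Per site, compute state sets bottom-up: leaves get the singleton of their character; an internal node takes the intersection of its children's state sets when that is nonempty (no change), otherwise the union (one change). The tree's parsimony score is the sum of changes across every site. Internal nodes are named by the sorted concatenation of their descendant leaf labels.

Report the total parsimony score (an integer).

BN@0: {A} ∩ {A} = {A} (intersection, +0)
BNT@0: {A} ∪ {T} = {A,T} (union, +1)
BHNT@0: {A,T} ∩ {T} = {T} (intersection, +0)
BHNTU@0: {T} ∪ {A} = {A,T} (union, +1)
BN@1: {G} ∪ {A} = {A,G} (union, +1)
BNT@1: {A,G} ∪ {T} = {A,G,T} (union, +1)
BHNT@1: {A,G,T} ∩ {A} = {A} (intersection, +0)
BHNTU@1: {A} ∩ {A} = {A} (intersection, +0)
BN@2: {A} ∪ {C} = {A,C} (union, +1)
BNT@2: {A,C} ∩ {C} = {C} (intersection, +0)
BHNT@2: {C} ∩ {C} = {C} (intersection, +0)
BHNTU@2: {C} ∪ {G} = {C,G} (union, +1)
BN@3: {T} ∩ {T} = {T} (intersection, +0)
BNT@3: {T} ∪ {A} = {A,T} (union, +1)
BHNT@3: {A,T} ∩ {T} = {T} (intersection, +0)
BHNTU@3: {T} ∩ {T} = {T} (intersection, +0)
BN@4: {A} ∪ {T} = {A,T} (union, +1)
BNT@4: {A,T} ∩ {A} = {A} (intersection, +0)
BHNT@4: {A} ∪ {T} = {A,T} (union, +1)
BHNTU@4: {A,T} ∪ {G} = {A,G,T} (union, +1)
BN@5: {T} ∪ {C} = {C,T} (union, +1)
BNT@5: {C,T} ∩ {C} = {C} (intersection, +0)
BHNT@5: {C} ∪ {A} = {A,C} (union, +1)
BHNTU@5: {A,C} ∪ {T} = {A,C,T} (union, +1)
BN@6: {T} ∪ {G} = {G,T} (union, +1)
BNT@6: {G,T} ∪ {C} = {C,G,T} (union, +1)
BHNT@6: {C,G,T} ∩ {C} = {C} (intersection, +0)
BHNTU@6: {C} ∪ {G} = {C,G} (union, +1)
per-site changes: [2, 2, 2, 1, 3, 3, 3]; total = 16

16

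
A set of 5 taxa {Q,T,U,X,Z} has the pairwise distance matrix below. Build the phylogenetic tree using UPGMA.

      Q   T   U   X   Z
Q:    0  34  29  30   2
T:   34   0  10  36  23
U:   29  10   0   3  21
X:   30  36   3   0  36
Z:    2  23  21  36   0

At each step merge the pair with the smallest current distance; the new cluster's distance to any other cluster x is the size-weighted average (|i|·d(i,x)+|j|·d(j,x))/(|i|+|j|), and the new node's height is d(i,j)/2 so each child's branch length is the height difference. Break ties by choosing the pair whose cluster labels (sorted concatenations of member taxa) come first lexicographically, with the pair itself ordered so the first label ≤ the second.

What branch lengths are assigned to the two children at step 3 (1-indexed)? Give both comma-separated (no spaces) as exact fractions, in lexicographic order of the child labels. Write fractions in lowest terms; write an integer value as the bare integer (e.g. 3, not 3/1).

23/2,10

1. join Q+Z (d=2) ⇒ QZ; edges |Q|=1, |Z|=1
  updated: d(QZ,T)=57/2, d(QZ,U)=25, d(QZ,X)=33
2. join U+X (d=3) ⇒ UX; edges |U|=3/2, |X|=3/2
  updated: d(QZ,UX)=29, d(T,UX)=23
3. join T+UX (d=23) ⇒ TUX; edges |T|=23/2, |UX|=10
  updated: d(QZ,TUX)=173/6
4. join QZ+TUX (d=173/6) ⇒ QTUXZ; edges |QZ|=161/12, |TUX|=35/12
final tree: ((Q:1,Z:1):161/12,(T:23/2,(U:3/2,X:3/2):10):35/12)
total length: 257/6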